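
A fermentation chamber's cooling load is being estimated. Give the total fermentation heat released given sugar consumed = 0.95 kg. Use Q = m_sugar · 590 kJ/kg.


Q = 0.95 · 590

560.5000 kJ


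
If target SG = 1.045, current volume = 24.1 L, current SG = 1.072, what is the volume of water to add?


V_water = V·((SG_curr − 1)/(SG_target − 1) − 1)
V_water = 24.1·((1.072 − 1)/(1.045 − 1) − 1)

14.4600 L


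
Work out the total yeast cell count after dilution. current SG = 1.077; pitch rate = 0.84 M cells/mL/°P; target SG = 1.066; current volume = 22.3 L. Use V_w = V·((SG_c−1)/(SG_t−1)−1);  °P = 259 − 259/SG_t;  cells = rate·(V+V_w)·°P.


V_w = 22.3·((1.077−1)/(1.066−1)−1) = 3.7167
V_final = 22.3 + 3.7167 = 26.0167
°P = 259 − 259/1.066 = 16.0356
cells = 0.84·26.0167·16.0356

350.4430 billion cells


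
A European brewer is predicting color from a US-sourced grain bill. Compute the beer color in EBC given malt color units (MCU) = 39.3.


SRM = 1.4922·MCU^0.6859;  EBC = SRM·1.97
SRM = 1.4922·39.3^0.6859 = 18.5106
EBC = 18.5106·1.97

36.4659 EBC


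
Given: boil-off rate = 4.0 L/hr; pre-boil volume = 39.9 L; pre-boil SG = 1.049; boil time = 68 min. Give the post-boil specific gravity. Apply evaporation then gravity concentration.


V_post = V_pre − rate·(t/60);  SG_post = 1 + (SG_pre−1)·V_pre/V_post
V_post = 39.9 − 4.0·(68/60) = 35.3667
SG_post = 1 + (1.049 − 1)·39.9/35.3667

1.0553


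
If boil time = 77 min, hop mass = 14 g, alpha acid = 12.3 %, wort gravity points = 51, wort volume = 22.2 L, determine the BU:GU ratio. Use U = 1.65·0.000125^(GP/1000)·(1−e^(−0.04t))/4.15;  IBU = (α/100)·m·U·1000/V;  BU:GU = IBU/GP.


U = 1.65·0.000125^(51/1000)·(1−e^(−0.04·77))/4.15 = 0.2399
IBU = (12.3/100)·14·0.2399·1000/22.2 = 18.6048
BU:GU = 18.6048/51

0.3648


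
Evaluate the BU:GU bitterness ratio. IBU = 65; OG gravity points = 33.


BU:GU = IBU / OG_points
BU:GU = 65 / 33

1.9697


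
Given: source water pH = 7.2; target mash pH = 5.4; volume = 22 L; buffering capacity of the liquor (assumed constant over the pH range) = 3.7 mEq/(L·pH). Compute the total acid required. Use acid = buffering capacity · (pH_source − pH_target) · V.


acid = 3.7 · (7.2 − 5.4) · 22

146.5200 mEq


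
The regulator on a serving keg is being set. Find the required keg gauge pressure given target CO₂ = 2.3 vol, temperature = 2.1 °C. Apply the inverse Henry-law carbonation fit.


psi = vols/(0.01821 + 0.09011·e^(−0.04·T)) − 14.695
psi = 2.3/(0.01821 + 0.09011·e^(−0.04·2.1)) − 14.695

8.0638 psi


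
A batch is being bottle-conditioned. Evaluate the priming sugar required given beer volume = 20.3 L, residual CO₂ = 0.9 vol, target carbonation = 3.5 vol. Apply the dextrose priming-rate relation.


sugar = (target − residual)·4.0·V
sugar = (3.5 − 0.9)·4.0·20.3

211.1200 g


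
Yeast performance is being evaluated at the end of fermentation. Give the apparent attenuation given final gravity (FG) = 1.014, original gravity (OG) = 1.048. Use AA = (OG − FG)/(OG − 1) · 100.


AA = (1.048 − 1.014)/(1.048 − 1) · 100

70.8333 %


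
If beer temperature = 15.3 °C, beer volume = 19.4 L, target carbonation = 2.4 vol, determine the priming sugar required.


residual = 14.695·(0.01821 + 0.09011·e^(−0.04·T));  sugar = (target − residual)·4.0·V
residual = 14.695·(0.01821 + 0.09011·e^(−0.04·15.3)) = 0.9856
sugar = (2.4 − 0.9856)·4.0·19.4

109.7539 g


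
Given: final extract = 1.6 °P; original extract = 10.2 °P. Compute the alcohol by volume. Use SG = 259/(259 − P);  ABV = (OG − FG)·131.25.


OG = 259/(259 − 10.2) = 1.0410
FG = 259/(259 − 1.6) = 1.0062
ABV = (1.0410 − 1.0062)·131.25

4.5650 % ABV


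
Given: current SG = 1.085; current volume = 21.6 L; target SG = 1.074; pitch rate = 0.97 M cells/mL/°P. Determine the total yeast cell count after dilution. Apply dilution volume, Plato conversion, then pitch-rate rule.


V_w = V·((SG_c−1)/(SG_t−1)−1);  °P = 259 − 259/SG_t;  cells = rate·(V+V_w)·°P
V_w = 21.6·((1.085−1)/(1.074−1)−1) = 3.2108
V_final = 21.6 + 3.2108 = 24.8108
°P = 259 − 259/1.074 = 17.8454
cells = 0.97·24.8108·17.8454

429.4770 billion cells


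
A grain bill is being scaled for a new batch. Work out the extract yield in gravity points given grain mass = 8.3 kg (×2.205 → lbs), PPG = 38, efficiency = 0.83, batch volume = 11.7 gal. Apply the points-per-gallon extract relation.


points = lbs × PPG × eff / vol
lbs = 8.3 × 2.205 = 18.3015
points = 18.3015 × 38 × 0.83 / 11.7

49.3358 points


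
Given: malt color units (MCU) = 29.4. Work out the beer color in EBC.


SRM = 1.4922·MCU^0.6859;  EBC = SRM·1.97
SRM = 1.4922·29.4^0.6859 = 15.1693
EBC = 15.1693·1.97

29.8836 EBC


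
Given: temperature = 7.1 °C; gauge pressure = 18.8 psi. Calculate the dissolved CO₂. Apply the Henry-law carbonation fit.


vols = (P + 14.695)·(0.01821 + 0.09011·e^(−0.04·T))
vols = (18.8 + 14.695)·(0.01821 + 0.09011·e^(−0.04·7.1))

2.8820 volumes


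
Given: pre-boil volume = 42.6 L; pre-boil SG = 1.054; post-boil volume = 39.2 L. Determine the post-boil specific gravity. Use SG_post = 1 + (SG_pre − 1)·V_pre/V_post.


pts_pre = (1.054 − 1)·1000 = 54.0000
pts_post = 54.0000·42.6/39.2 = 58.6837
SG_post = 1 + 58.6837/1000

1.0587


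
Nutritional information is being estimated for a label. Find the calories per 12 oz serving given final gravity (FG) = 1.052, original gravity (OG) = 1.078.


ABW = (OG−FG)·131.25·0.79/FG;  °P = 259 − 259/SG (for OG→OE and FG→AE);  RE = 0.1808·OE + 0.8192·AE;  Cal = (6.9·ABW + 4·(RE−0.1))·FG·3.55
ABW = (1.078 − 1.052)·131.25·0.79/1.052 = 2.5626
OE = 259 − 259/1.078 = 18.7403 °P
AE = 259 − 259/1.052 = 12.8023 °P
RE = 0.1808·18.7403 + 0.8192·12.8023 = 13.8759 °P
Cal = (6.9·2.5626 + 4·(13.8759−0.1))·1.052·3.55

271.8249 kcal


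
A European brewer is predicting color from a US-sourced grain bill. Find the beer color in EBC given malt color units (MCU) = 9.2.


SRM = 1.4922·MCU^0.6859;  EBC = SRM·1.97
SRM = 1.4922·9.2^0.6859 = 6.8374
EBC = 6.8374·1.97

13.4696 EBC


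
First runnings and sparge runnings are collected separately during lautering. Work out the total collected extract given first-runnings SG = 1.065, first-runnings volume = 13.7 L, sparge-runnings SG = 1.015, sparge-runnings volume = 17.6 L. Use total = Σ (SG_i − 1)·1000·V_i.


first = (1.065 − 1)·1000·13.7 = 890.5000
sparge = (1.015 − 1)·1000·17.6 = 264.0000
total = 890.5000 + 264.0000

1154.5000 gravity·L


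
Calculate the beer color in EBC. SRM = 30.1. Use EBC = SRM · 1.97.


EBC = 30.1 · 1.97

59.2970 EBC


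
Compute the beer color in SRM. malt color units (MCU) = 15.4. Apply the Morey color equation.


SRM = 1.4922 · MCU^0.6859
SRM = 1.4922 · 15.4^0.6859

9.7353 SRM


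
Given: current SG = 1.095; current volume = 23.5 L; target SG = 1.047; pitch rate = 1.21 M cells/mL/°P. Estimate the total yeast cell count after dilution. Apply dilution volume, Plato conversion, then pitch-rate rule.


V_w = V·((SG_c−1)/(SG_t−1)−1);  °P = 259 − 259/SG_t;  cells = rate·(V+V_w)·°P
V_w = 23.5·((1.095−1)/(1.047−1)−1) = 24.0000
V_final = 23.5 + 24.0000 = 47.5000
°P = 259 − 259/1.047 = 11.6266
cells = 1.21·47.5000·11.6266

668.2361 billion cells


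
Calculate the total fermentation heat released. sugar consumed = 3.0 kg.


Q = m_sugar · 590 kJ/kg
Q = 3.0 · 590

1770.0000 kJ


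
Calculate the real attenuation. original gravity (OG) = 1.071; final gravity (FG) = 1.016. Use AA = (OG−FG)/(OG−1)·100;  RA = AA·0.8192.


AA = (1.071 − 1.016)/(1.071 − 1)·100 = 77.4648
RA = 77.4648·0.8192

63.4592 %


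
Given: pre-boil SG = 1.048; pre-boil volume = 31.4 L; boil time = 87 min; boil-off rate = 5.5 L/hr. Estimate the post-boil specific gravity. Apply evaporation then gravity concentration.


V_post = V_pre − rate·(t/60);  SG_post = 1 + (SG_pre−1)·V_pre/V_post
V_post = 31.4 − 5.5·(87/60) = 23.4250
SG_post = 1 + (1.048 − 1)·31.4/23.4250

1.0643


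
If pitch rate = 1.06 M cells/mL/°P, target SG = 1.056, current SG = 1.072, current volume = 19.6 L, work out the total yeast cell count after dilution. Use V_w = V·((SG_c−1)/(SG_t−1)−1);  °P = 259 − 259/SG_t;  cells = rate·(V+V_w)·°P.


V_w = 19.6·((1.072−1)/(1.056−1)−1) = 5.6000
V_final = 19.6 + 5.6000 = 25.2000
°P = 259 − 259/1.056 = 13.7348
cells = 1.06·25.2000·13.7348

366.8853 billion cells


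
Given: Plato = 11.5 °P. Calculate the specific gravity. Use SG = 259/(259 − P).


SG = 259/(259 − 11.5)

1.0465


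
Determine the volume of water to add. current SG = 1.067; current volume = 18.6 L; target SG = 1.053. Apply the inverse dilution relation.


V_water = V·((SG_curr − 1)/(SG_target − 1) − 1)
V_water = 18.6·((1.067 − 1)/(1.053 − 1) − 1)

4.9132 L


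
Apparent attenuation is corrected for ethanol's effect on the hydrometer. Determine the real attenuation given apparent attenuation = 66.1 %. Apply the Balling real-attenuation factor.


RA = AA · 0.8192
RA = 66.1 · 0.8192

54.1491 %


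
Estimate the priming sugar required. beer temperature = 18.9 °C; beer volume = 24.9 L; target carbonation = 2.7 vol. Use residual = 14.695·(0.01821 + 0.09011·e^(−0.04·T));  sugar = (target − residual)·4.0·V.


residual = 14.695·(0.01821 + 0.09011·e^(−0.04·18.9)) = 0.8893
sugar = (2.7 − 0.8893)·4.0·24.9

180.3411 g


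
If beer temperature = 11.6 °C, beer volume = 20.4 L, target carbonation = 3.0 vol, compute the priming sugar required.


residual = 14.695·(0.01821 + 0.09011·e^(−0.04·T));  sugar = (target − residual)·4.0·V
residual = 14.695·(0.01821 + 0.09011·e^(−0.04·11.6)) = 1.1002
sugar = (3.0 − 1.1002)·4.0·20.4

155.0250 g


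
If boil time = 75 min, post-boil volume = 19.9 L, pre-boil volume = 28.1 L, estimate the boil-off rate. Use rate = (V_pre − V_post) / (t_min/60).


rate = (28.1 − 19.9) / (75/60)

6.5600 L/hr


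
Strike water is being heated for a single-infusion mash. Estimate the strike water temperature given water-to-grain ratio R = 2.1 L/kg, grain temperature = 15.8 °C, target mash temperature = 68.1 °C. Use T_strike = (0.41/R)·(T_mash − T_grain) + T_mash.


T_strike = (0.41/2.1)·(68.1 − 15.8) + 68.1

78.3110 °C


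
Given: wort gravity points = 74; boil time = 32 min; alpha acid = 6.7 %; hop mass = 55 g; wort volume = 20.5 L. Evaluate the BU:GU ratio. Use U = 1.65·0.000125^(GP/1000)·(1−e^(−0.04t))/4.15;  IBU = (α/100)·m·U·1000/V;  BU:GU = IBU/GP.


U = 1.65·0.000125^(74/1000)·(1−e^(−0.04·32))/4.15 = 0.1476
IBU = (6.7/100)·55·0.1476·1000/20.5 = 26.5342
BU:GU = 26.5342/74

0.3586


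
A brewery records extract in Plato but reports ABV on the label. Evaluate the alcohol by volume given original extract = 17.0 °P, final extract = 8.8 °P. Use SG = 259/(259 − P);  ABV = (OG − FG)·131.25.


OG = 259/(259 − 17.0) = 1.0702
FG = 259/(259 − 8.8) = 1.0352
ABV = (1.0702 − 1.0352)·131.25

4.6037 % ABV


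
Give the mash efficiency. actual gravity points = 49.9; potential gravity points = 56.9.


efficiency = actual / potential × 100
efficiency = 49.9 / 56.9 × 100

87.6977 %


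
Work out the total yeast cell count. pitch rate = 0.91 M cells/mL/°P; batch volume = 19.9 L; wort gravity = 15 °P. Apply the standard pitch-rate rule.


cells (billions) = rate · V_L · °P
cells = 0.91 · 19.9 · 15

271.6350 billion cells


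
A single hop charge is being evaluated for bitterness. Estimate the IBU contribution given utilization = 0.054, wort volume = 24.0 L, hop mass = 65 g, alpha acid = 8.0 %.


IBU = (α/100)·mass·U·1000 / V
IBU = (8.0/100)·65·0.054·1000 / 24.0

11.7000 IBU


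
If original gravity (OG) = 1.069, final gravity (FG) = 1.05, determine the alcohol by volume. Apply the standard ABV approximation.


ABV = (OG − FG) · 131.25
ABV = (1.069 − 1.05) · 131.25

2.4937 % ABV


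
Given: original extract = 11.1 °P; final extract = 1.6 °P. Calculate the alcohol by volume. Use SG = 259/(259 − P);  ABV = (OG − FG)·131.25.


OG = 259/(259 − 11.1) = 1.0448
FG = 259/(259 − 1.6) = 1.0062
ABV = (1.0448 − 1.0062)·131.25

5.0610 % ABV


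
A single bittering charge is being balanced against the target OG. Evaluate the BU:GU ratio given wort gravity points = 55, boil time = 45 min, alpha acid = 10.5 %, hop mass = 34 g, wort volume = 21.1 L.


U = 1.65·0.000125^(GP/1000)·(1−e^(−0.04t))/4.15;  IBU = (α/100)·m·U·1000/V;  BU:GU = IBU/GP
U = 1.65·0.000125^(55/1000)·(1−e^(−0.04·45))/4.15 = 0.2024
IBU = (10.5/100)·34·0.2024·1000/21.1 = 34.2517
BU:GU = 34.2517/55

0.6228


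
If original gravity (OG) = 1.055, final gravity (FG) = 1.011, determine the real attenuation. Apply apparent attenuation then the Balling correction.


AA = (OG−FG)/(OG−1)·100;  RA = AA·0.8192
AA = (1.055 − 1.011)/(1.055 − 1)·100 = 80.0000
RA = 80.0000·0.8192

65.5360 %


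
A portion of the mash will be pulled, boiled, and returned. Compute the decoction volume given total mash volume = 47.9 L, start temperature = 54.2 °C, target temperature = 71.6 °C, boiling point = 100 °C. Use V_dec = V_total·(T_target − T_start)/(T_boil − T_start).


V_dec = 47.9·(71.6 − 54.2)/(100 − 54.2)

18.1978 L


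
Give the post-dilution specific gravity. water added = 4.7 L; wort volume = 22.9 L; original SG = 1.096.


SG_new = 1 + (SG_old − 1)·V_old/(V_old + V_water)
pts = (1.096 − 1)·1000·22.9/(22.9 + 4.7) = 79.6522
SG_new = 1 + 79.6522/1000

1.0797


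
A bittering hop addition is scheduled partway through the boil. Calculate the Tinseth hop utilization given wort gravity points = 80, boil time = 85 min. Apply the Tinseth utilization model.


U = 1.65·0.000125^(GP/1000) · (1 − e^(−0.04·t))/4.15
bigness = 1.65·0.000125^(80/1000) = 0.8040
boil_factor = (1 − e^(−0.04·85))/4.15 = 0.2329
U = 0.8040 · 0.2329

0.1873


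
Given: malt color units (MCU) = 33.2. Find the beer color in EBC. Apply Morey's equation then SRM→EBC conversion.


SRM = 1.4922·MCU^0.6859;  EBC = SRM·1.97
SRM = 1.4922·33.2^0.6859 = 16.4883
EBC = 16.4883·1.97

32.4819 EBC


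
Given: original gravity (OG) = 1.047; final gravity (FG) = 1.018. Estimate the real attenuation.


AA = (OG−FG)/(OG−1)·100;  RA = AA·0.8192
AA = (1.047 − 1.018)/(1.047 − 1)·100 = 61.7021
RA = 61.7021·0.8192

50.5464 %


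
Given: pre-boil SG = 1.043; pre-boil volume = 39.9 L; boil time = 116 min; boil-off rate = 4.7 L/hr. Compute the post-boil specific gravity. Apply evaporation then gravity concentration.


V_post = V_pre − rate·(t/60);  SG_post = 1 + (SG_pre−1)·V_pre/V_post
V_post = 39.9 − 4.7·(116/60) = 30.8133
SG_post = 1 + (1.043 − 1)·39.9/30.8133

1.0557


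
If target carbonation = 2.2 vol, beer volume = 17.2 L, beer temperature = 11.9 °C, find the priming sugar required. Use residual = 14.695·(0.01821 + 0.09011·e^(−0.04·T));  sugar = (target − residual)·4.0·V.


residual = 14.695·(0.01821 + 0.09011·e^(−0.04·11.9)) = 1.0903
sugar = (2.2 − 1.0903)·4.0·17.2

76.3506 g


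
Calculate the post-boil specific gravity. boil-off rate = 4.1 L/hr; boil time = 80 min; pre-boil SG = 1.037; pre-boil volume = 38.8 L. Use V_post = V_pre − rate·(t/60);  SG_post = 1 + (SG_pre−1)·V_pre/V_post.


V_post = 38.8 − 4.1·(80/60) = 33.3333
SG_post = 1 + (1.037 − 1)·38.8/33.3333

1.0431


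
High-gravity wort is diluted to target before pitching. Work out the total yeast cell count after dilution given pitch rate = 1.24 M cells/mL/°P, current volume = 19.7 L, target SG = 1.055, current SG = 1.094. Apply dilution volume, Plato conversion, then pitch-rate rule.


V_w = V·((SG_c−1)/(SG_t−1)−1);  °P = 259 − 259/SG_t;  cells = rate·(V+V_w)·°P
V_w = 19.7·((1.094−1)/(1.055−1)−1) = 13.9691
V_final = 19.7 + 13.9691 = 33.6691
°P = 259 − 259/1.055 = 13.5024
cells = 1.24·33.6691·13.5024

563.7195 billion cells


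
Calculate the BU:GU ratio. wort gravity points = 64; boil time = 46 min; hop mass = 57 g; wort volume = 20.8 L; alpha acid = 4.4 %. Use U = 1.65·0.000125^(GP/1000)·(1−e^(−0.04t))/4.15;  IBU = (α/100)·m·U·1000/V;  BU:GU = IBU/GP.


U = 1.65·0.000125^(64/1000)·(1−e^(−0.04·46))/4.15 = 0.1882
IBU = (4.4/100)·57·0.1882·1000/20.8 = 22.6878
BU:GU = 22.6878/64

0.3545


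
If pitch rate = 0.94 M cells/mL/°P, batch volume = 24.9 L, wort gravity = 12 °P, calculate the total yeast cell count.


cells (billions) = rate · V_L · °P
cells = 0.94 · 24.9 · 12

280.8720 billion cells


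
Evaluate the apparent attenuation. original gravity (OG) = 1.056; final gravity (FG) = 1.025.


AA = (OG − FG)/(OG − 1) · 100
AA = (1.056 − 1.025)/(1.056 − 1) · 100

55.3571 %


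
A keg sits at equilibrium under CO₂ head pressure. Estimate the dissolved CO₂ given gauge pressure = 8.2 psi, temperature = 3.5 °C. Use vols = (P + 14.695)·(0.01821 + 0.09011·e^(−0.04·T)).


vols = (8.2 + 14.695)·(0.01821 + 0.09011·e^(−0.04·3.5))

2.2105 volumes


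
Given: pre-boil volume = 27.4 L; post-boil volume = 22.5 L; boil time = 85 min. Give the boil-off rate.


rate = (V_pre − V_post) / (t_min/60)
rate = (27.4 − 22.5) / (85/60)

3.4588 L/hr


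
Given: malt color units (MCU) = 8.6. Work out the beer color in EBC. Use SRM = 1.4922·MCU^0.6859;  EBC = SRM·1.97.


SRM = 1.4922·8.6^0.6859 = 6.5283
EBC = 6.5283·1.97

12.8607 EBC


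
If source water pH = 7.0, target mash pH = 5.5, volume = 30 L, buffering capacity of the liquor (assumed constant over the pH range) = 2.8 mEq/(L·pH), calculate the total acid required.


acid = buffering capacity · (pH_source − pH_target) · V
acid = 2.8 · (7.0 − 5.5) · 30

126.0000 mEq


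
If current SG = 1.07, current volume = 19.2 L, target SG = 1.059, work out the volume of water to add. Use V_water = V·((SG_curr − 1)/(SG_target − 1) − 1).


V_water = 19.2·((1.07 − 1)/(1.059 − 1) − 1)

3.5797 L


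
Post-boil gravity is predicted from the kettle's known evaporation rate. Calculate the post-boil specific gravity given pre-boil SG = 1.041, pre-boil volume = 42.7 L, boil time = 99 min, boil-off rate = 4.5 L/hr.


V_post = V_pre − rate·(t/60);  SG_post = 1 + (SG_pre−1)·V_pre/V_post
V_post = 42.7 − 4.5·(99/60) = 35.2750
SG_post = 1 + (1.041 − 1)·42.7/35.2750

1.0496


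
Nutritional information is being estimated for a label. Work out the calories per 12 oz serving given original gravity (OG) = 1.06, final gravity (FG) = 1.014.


ABW = (OG−FG)·131.25·0.79/FG;  °P = 259 − 259/SG (for OG→OE and FG→AE);  RE = 0.1808·OE + 0.8192·AE;  Cal = (6.9·ABW + 4·(RE−0.1))·FG·3.55
ABW = (1.06 − 1.014)·131.25·0.79/1.014 = 4.7038
OE = 259 − 259/1.06 = 14.6604 °P
AE = 259 − 259/1.014 = 3.5759 °P
RE = 0.1808·14.6604 + 0.8192·3.5759 = 5.5800 °P
Cal = (6.9·4.7038 + 4·(5.5800−0.1))·1.014·3.55

195.7374 kcal


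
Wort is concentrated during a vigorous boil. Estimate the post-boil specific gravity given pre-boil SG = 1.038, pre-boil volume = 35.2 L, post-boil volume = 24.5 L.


SG_post = 1 + (SG_pre − 1)·V_pre/V_post
pts_pre = (1.038 − 1)·1000 = 38.0000
pts_post = 38.0000·35.2/24.5 = 54.5959
SG_post = 1 + 54.5959/1000

1.0546


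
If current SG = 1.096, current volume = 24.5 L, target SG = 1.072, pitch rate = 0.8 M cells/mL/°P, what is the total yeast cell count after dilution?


V_w = V·((SG_c−1)/(SG_t−1)−1);  °P = 259 − 259/SG_t;  cells = rate·(V+V_w)·°P
V_w = 24.5·((1.096−1)/(1.072−1)−1) = 8.1667
V_final = 24.5 + 8.1667 = 32.6667
°P = 259 − 259/1.072 = 17.3955
cells = 0.8·32.6667·17.3955

454.6030 billion cells


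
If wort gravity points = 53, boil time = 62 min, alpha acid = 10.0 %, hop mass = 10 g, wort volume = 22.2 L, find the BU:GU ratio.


U = 1.65·0.000125^(GP/1000)·(1−e^(−0.04t))/4.15;  IBU = (α/100)·m·U·1000/V;  BU:GU = IBU/GP
U = 1.65·0.000125^(53/1000)·(1−e^(−0.04·62))/4.15 = 0.2263
IBU = (10.0/100)·10·0.2263·1000/22.2 = 10.1915
BU:GU = 10.1915/53

0.1923


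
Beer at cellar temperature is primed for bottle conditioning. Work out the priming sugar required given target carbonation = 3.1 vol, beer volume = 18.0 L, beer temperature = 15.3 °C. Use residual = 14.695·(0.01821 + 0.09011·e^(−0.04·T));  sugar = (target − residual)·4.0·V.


residual = 14.695·(0.01821 + 0.09011·e^(−0.04·15.3)) = 0.9856
sugar = (3.1 − 0.9856)·4.0·18.0

152.2335 g


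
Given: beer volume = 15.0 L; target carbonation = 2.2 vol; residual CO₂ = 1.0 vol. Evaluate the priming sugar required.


sugar = (target − residual)·4.0·V
sugar = (2.2 − 1.0)·4.0·15.0

72.0000 g


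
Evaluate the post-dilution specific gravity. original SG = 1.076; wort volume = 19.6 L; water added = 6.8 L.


SG_new = 1 + (SG_old − 1)·V_old/(V_old + V_water)
pts = (1.076 − 1)·1000·19.6/(19.6 + 6.8) = 56.4242
SG_new = 1 + 56.4242/1000

1.0564


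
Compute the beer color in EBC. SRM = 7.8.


EBC = SRM · 1.97
EBC = 7.8 · 1.97

15.3660 EBC


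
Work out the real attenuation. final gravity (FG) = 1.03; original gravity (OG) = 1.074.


AA = (OG−FG)/(OG−1)·100;  RA = AA·0.8192
AA = (1.074 − 1.03)/(1.074 − 1)·100 = 59.4595
RA = 59.4595·0.8192

48.7092 %


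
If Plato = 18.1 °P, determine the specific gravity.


SG = 259/(259 − P)
SG = 259/(259 − 18.1)

1.0751


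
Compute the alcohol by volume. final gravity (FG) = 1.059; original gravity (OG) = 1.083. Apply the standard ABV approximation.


ABV = (OG − FG) · 131.25
ABV = (1.083 − 1.059) · 131.25

3.1500 % ABV


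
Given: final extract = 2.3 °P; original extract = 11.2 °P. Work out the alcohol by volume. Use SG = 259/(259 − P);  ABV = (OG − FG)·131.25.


OG = 259/(259 − 11.2) = 1.0452
FG = 259/(259 − 2.3) = 1.0090
ABV = (1.0452 − 1.0090)·131.25

4.7562 % ABV


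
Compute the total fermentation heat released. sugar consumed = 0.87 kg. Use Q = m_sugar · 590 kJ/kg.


Q = 0.87 · 590

513.3000 kJ


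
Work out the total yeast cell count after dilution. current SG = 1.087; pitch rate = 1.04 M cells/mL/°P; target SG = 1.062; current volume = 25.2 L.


V_w = V·((SG_c−1)/(SG_t−1)−1);  °P = 259 − 259/SG_t;  cells = rate·(V+V_w)·°P
V_w = 25.2·((1.087−1)/(1.062−1)−1) = 10.1613
V_final = 25.2 + 10.1613 = 35.3613
°P = 259 − 259/1.062 = 15.1205
cells = 1.04·35.3613·15.1205

556.0686 billion cells


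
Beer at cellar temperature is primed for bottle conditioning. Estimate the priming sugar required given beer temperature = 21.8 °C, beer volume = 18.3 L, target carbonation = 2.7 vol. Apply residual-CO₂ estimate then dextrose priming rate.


residual = 14.695·(0.01821 + 0.09011·e^(−0.04·T));  sugar = (target − residual)·4.0·V
residual = 14.695·(0.01821 + 0.09011·e^(−0.04·21.8)) = 0.8212
sugar = (2.7 − 0.8212)·4.0·18.3

137.5246 g


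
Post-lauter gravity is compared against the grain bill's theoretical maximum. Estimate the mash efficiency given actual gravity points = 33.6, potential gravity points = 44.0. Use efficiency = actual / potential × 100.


efficiency = 33.6 / 44.0 × 100

76.3636 %


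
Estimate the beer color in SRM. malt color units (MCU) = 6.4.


SRM = 1.4922 · MCU^0.6859
SRM = 1.4922 · 6.4^0.6859

5.3307 SRM


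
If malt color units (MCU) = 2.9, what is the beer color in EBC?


SRM = 1.4922·MCU^0.6859;  EBC = SRM·1.97
SRM = 1.4922·2.9^0.6859 = 3.0973
EBC = 3.0973·1.97

6.1017 EBC


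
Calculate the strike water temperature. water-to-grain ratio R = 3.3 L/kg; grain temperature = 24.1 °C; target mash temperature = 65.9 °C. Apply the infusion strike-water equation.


T_strike = (0.41/R)·(T_mash − T_grain) + T_mash
T_strike = (0.41/3.3)·(65.9 − 24.1) + 65.9

71.0933 °C


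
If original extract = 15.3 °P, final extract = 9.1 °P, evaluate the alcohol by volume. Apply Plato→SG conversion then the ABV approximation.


SG = 259/(259 − P);  ABV = (OG − FG)·131.25
OG = 259/(259 − 15.3) = 1.0628
FG = 259/(259 − 9.1) = 1.0364
ABV = (1.0628 − 1.0364)·131.25

3.4607 % ABV


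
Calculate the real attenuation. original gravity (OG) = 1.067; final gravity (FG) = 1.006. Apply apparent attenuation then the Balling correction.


AA = (OG−FG)/(OG−1)·100;  RA = AA·0.8192
AA = (1.067 − 1.006)/(1.067 − 1)·100 = 91.0448
RA = 91.0448·0.8192

74.5839 %


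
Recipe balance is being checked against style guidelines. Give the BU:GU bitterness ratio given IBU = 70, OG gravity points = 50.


BU:GU = IBU / OG_points
BU:GU = 70 / 50

1.4000


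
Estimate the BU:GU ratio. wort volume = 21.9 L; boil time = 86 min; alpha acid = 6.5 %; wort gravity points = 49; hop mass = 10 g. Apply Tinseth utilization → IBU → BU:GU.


U = 1.65·0.000125^(GP/1000)·(1−e^(−0.04t))/4.15;  IBU = (α/100)·m·U·1000/V;  BU:GU = IBU/GP
U = 1.65·0.000125^(49/1000)·(1−e^(−0.04·86))/4.15 = 0.2478
IBU = (6.5/100)·10·0.2478·1000/21.9 = 7.3536
BU:GU = 7.3536/49

0.1501


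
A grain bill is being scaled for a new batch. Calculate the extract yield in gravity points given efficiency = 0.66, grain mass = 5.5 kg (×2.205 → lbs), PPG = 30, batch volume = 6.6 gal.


points = lbs × PPG × eff / vol
lbs = 5.5 × 2.205 = 12.1275
points = 12.1275 × 30 × 0.66 / 6.6

36.3825 points


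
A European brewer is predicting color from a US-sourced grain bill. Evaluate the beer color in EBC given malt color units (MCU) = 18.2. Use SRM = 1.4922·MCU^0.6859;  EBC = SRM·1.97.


SRM = 1.4922·18.2^0.6859 = 10.9172
EBC = 10.9172·1.97

21.5068 EBC


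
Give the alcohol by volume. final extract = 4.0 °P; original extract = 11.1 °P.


SG = 259/(259 − P);  ABV = (OG − FG)·131.25
OG = 259/(259 − 11.1) = 1.0448
FG = 259/(259 − 4.0) = 1.0157
ABV = (1.0448 − 1.0157)·131.25

3.8180 % ABV


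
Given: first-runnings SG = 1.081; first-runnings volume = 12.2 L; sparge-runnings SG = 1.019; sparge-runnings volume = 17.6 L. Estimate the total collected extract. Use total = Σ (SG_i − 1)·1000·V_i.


first = (1.081 − 1)·1000·12.2 = 988.2000
sparge = (1.019 − 1)·1000·17.6 = 334.4000
total = 988.2000 + 334.4000

1322.6000 gravity·L


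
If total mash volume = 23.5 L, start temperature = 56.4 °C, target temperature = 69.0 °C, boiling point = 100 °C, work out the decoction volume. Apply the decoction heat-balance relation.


V_dec = V_total·(T_target − T_start)/(T_boil − T_start)
V_dec = 23.5·(69.0 − 56.4)/(100 − 56.4)

6.7913 L


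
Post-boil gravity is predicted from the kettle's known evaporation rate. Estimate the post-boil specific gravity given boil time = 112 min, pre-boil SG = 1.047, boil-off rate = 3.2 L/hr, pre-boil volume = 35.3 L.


V_post = V_pre − rate·(t/60);  SG_post = 1 + (SG_pre−1)·V_pre/V_post
V_post = 35.3 − 3.2·(112/60) = 29.3267
SG_post = 1 + (1.047 − 1)·35.3/29.3267

1.0566


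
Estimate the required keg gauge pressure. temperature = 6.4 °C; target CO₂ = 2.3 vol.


psi = vols/(0.01821 + 0.09011·e^(−0.04·T)) − 14.695
psi = 2.3/(0.01821 + 0.09011·e^(−0.04·6.4)) − 14.695

11.4509 psi


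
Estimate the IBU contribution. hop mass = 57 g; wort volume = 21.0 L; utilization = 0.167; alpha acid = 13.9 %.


IBU = (α/100)·mass·U·1000 / V
IBU = (13.9/100)·57·0.167·1000 / 21.0

63.0067 IBU


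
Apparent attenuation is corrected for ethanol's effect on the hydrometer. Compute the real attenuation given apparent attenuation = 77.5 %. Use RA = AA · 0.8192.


RA = 77.5 · 0.8192

63.4880 %


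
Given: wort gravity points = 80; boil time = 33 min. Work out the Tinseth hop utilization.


U = 1.65·0.000125^(GP/1000) · (1 − e^(−0.04·t))/4.15
bigness = 1.65·0.000125^(80/1000) = 0.8040
boil_factor = (1 − e^(−0.04·33))/4.15 = 0.1766
U = 0.8040 · 0.1766

0.1420


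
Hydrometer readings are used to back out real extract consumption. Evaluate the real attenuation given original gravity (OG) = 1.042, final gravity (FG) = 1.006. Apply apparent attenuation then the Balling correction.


AA = (OG−FG)/(OG−1)·100;  RA = AA·0.8192
AA = (1.042 − 1.006)/(1.042 − 1)·100 = 85.7143
RA = 85.7143·0.8192

70.2171 %


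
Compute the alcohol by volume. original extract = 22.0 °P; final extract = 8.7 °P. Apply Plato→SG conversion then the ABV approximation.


SG = 259/(259 − P);  ABV = (OG − FG)·131.25
OG = 259/(259 − 22.0) = 1.0928
FG = 259/(259 − 8.7) = 1.0348
ABV = (1.0928 − 1.0348)·131.25

7.6215 % ABV


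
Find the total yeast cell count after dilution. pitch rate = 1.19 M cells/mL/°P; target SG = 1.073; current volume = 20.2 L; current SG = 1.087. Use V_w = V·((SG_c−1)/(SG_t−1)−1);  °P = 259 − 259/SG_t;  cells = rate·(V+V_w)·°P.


V_w = 20.2·((1.087−1)/(1.073−1)−1) = 3.8740
V_final = 20.2 + 3.8740 = 24.0740
°P = 259 − 259/1.073 = 17.6207
cells = 1.19·24.0740·17.6207

504.7980 billion cells


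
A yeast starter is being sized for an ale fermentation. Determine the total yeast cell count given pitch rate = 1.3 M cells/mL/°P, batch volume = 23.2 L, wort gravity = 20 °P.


cells (billions) = rate · V_L · °P
cells = 1.3 · 23.2 · 20

603.2000 billion cells


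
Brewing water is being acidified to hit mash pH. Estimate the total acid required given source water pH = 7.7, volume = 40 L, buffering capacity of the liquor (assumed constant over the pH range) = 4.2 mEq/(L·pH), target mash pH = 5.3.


acid = buffering capacity · (pH_source − pH_target) · V
acid = 4.2 · (7.7 − 5.3) · 40

403.2000 mEq


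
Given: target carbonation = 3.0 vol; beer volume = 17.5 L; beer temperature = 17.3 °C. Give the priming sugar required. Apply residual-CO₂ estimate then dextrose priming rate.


residual = 14.695·(0.01821 + 0.09011·e^(−0.04·T));  sugar = (target − residual)·4.0·V
residual = 14.695·(0.01821 + 0.09011·e^(−0.04·17.3)) = 0.9304
sugar = (3.0 − 0.9304)·4.0·17.5

144.8693 g


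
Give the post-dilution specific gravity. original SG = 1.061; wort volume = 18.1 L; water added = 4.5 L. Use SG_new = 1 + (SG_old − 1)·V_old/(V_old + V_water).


pts = (1.061 − 1)·1000·18.1/(18.1 + 4.5) = 48.8540
SG_new = 1 + 48.8540/1000

1.0489


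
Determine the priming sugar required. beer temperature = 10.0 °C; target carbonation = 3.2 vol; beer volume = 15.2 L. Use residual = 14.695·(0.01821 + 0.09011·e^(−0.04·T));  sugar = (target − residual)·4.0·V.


residual = 14.695·(0.01821 + 0.09011·e^(−0.04·10.0)) = 1.1552
sugar = (3.2 − 1.1552)·4.0·15.2

124.3232 g


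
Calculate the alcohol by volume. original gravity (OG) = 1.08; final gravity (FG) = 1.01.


ABV = (OG − FG) · 131.25
ABV = (1.08 − 1.01) · 131.25

9.1875 % ABV


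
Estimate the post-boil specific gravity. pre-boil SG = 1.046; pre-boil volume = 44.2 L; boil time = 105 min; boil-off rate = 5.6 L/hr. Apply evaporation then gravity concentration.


V_post = V_pre − rate·(t/60);  SG_post = 1 + (SG_pre−1)·V_pre/V_post
V_post = 44.2 − 5.6·(105/60) = 34.4000
SG_post = 1 + (1.046 − 1)·44.2/34.4000

1.0591


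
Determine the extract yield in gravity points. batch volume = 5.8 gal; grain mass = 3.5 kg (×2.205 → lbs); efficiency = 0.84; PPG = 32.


points = lbs × PPG × eff / vol
lbs = 3.5 × 2.205 = 7.7175
points = 7.7175 × 32 × 0.84 / 5.8

35.7666 points


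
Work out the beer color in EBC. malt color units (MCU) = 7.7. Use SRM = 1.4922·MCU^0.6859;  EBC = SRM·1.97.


SRM = 1.4922·7.7^0.6859 = 6.0516
EBC = 6.0516·1.97

11.9217 EBC


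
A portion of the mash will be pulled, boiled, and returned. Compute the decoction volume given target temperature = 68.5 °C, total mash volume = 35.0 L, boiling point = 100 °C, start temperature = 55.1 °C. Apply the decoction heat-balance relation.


V_dec = V_total·(T_target − T_start)/(T_boil − T_start)
V_dec = 35.0·(68.5 − 55.1)/(100 − 55.1)

10.4454 L


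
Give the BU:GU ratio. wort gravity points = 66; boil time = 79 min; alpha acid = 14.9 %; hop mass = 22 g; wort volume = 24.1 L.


U = 1.65·0.000125^(GP/1000)·(1−e^(−0.04t))/4.15;  IBU = (α/100)·m·U·1000/V;  BU:GU = IBU/GP
U = 1.65·0.000125^(66/1000)·(1−e^(−0.04·79))/4.15 = 0.2104
IBU = (14.9/100)·22·0.2104·1000/24.1 = 28.6152
BU:GU = 28.6152/66

0.4336


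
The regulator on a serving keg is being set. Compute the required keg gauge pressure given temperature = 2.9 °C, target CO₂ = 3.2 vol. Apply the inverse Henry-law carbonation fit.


psi = vols/(0.01821 + 0.09011·e^(−0.04·T)) − 14.695
psi = 3.2/(0.01821 + 0.09011·e^(−0.04·2.9)) − 14.695

17.8086 psi


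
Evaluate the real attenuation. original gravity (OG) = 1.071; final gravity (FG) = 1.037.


AA = (OG−FG)/(OG−1)·100;  RA = AA·0.8192
AA = (1.071 − 1.037)/(1.071 − 1)·100 = 47.8873
RA = 47.8873·0.8192

39.2293 %


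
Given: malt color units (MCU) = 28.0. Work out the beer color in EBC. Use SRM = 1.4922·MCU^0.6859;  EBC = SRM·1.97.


SRM = 1.4922·28.0^0.6859 = 14.6701
EBC = 14.6701·1.97

28.9001 EBC


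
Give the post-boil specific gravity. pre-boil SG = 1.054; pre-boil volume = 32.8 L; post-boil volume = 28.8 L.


SG_post = 1 + (SG_pre − 1)·V_pre/V_post
pts_pre = (1.054 − 1)·1000 = 54.0000
pts_post = 54.0000·32.8/28.8 = 61.5000
SG_post = 1 + 61.5000/1000

1.0615


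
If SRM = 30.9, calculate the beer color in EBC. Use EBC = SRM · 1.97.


EBC = 30.9 · 1.97

60.8730 EBC


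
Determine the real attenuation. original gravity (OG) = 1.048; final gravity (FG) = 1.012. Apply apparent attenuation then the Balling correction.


AA = (OG−FG)/(OG−1)·100;  RA = AA·0.8192
AA = (1.048 − 1.012)/(1.048 − 1)·100 = 75.0000
RA = 75.0000·0.8192

61.4400 %


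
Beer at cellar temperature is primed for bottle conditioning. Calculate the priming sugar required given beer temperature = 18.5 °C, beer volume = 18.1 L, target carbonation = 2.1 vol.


residual = 14.695·(0.01821 + 0.09011·e^(−0.04·T));  sugar = (target − residual)·4.0·V
residual = 14.695·(0.01821 + 0.09011·e^(−0.04·18.5)) = 0.8994
sugar = (2.1 − 0.8994)·4.0·18.1

86.9253 g


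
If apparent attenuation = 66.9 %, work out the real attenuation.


RA = AA · 0.8192
RA = 66.9 · 0.8192

54.8045 %


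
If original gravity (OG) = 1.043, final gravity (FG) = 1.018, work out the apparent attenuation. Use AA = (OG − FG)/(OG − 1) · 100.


AA = (1.043 − 1.018)/(1.043 − 1) · 100

58.1395 %


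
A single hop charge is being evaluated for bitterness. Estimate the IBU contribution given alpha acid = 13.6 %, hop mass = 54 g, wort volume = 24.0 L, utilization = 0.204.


IBU = (α/100)·mass·U·1000 / V
IBU = (13.6/100)·54·0.204·1000 / 24.0

62.4240 IBU


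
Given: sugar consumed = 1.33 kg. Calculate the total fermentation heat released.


Q = m_sugar · 590 kJ/kg
Q = 1.33 · 590

784.7000 kJ


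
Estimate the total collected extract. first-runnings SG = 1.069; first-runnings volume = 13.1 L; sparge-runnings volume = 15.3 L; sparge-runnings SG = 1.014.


total = Σ (SG_i − 1)·1000·V_i
first = (1.069 − 1)·1000·13.1 = 903.9000
sparge = (1.014 − 1)·1000·15.3 = 214.2000
total = 903.9000 + 214.2000

1118.1000 gravity·L


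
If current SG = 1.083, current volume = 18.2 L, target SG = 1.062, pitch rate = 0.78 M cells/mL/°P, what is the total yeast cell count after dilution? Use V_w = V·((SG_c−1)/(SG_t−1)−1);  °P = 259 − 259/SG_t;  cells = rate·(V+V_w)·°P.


V_w = 18.2·((1.083−1)/(1.062−1)−1) = 6.1645
V_final = 18.2 + 6.1645 = 24.3645
°P = 259 − 259/1.062 = 15.1205
cells = 0.78·24.3645·15.1205

287.3554 billion cells


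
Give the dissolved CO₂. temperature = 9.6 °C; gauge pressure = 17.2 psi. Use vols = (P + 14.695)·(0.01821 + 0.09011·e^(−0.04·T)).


vols = (17.2 + 14.695)·(0.01821 + 0.09011·e^(−0.04·9.6))

2.5384 volumes


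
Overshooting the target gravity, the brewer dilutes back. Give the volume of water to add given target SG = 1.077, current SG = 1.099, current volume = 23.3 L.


V_water = V·((SG_curr − 1)/(SG_target − 1) − 1)
V_water = 23.3·((1.099 − 1)/(1.077 − 1) − 1)

6.6571 L


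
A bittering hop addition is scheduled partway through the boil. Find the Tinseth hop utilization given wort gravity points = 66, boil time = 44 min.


U = 1.65·0.000125^(GP/1000) · (1 − e^(−0.04·t))/4.15
bigness = 1.65·0.000125^(66/1000) = 0.9118
boil_factor = (1 − e^(−0.04·44))/4.15 = 0.1995
U = 0.9118 · 0.1995

0.1819


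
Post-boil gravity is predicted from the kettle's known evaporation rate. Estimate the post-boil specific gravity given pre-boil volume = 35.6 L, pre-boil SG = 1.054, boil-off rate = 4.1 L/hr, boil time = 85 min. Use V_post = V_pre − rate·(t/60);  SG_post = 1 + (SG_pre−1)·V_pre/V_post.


V_post = 35.6 − 4.1·(85/60) = 29.7917
SG_post = 1 + (1.054 − 1)·35.6/29.7917

1.0645


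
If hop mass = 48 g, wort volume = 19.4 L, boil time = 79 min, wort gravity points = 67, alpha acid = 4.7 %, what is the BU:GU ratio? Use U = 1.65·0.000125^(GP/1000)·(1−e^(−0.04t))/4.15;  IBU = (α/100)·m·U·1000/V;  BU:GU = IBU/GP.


U = 1.65·0.000125^(67/1000)·(1−e^(−0.04·79))/4.15 = 0.2085
IBU = (4.7/100)·48·0.2085·1000/19.4 = 24.2459
BU:GU = 24.2459/67

0.3619


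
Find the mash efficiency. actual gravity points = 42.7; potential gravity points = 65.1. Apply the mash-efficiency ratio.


efficiency = actual / potential × 100
efficiency = 42.7 / 65.1 × 100

65.5914 %


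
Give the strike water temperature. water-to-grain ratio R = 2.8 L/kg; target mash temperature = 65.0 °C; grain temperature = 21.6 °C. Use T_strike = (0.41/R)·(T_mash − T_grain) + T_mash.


T_strike = (0.41/2.8)·(65.0 − 21.6) + 65.0

71.3550 °C


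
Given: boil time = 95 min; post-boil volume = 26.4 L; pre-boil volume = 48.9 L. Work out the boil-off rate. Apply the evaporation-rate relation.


rate = (V_pre − V_post) / (t_min/60)
rate = (48.9 − 26.4) / (95/60)

14.2105 L/hr


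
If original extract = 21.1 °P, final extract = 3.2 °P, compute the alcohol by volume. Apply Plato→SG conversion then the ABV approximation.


SG = 259/(259 − P);  ABV = (OG − FG)·131.25
OG = 259/(259 − 21.1) = 1.0887
FG = 259/(259 − 3.2) = 1.0125
ABV = (1.0887 − 1.0125)·131.25

9.9990 % ABV


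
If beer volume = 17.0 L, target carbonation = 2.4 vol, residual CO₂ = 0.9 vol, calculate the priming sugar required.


sugar = (target − residual)·4.0·V
sugar = (2.4 − 0.9)·4.0·17.0

102.0000 g


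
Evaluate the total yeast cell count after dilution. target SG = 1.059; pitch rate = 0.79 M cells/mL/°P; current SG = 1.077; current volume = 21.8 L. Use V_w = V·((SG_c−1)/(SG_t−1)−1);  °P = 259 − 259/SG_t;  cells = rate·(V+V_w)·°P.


V_w = 21.8·((1.077−1)/(1.059−1)−1) = 6.6508
V_final = 21.8 + 6.6508 = 28.4508
°P = 259 − 259/1.059 = 14.4297
cells = 0.79·28.4508·14.4297

324.3233 billion cells


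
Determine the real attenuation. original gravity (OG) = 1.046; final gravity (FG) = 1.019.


AA = (OG−FG)/(OG−1)·100;  RA = AA·0.8192
AA = (1.046 − 1.019)/(1.046 − 1)·100 = 58.6957
RA = 58.6957·0.8192

48.0835 %


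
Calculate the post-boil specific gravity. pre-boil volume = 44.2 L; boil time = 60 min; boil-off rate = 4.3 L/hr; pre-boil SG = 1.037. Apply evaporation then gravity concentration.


V_post = V_pre − rate·(t/60);  SG_post = 1 + (SG_pre−1)·V_pre/V_post
V_post = 44.2 − 4.3·(60/60) = 39.9000
SG_post = 1 + (1.037 − 1)·44.2/39.9000

1.0410
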